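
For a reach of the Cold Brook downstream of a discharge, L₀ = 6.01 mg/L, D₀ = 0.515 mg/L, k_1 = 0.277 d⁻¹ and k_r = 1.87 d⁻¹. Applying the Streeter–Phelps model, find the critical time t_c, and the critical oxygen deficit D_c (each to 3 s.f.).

At the critical point dD/dt = 0, so k_1 L₀ e^(−k_1 t) = k_r D. Substituting D(t) from the Streeter–Phelps equation and solving for t gives
t_c = ln[(k_r/k_1)(1 − D₀(k_r−k_1)/(k_1 L₀))] / (k_r−k_1).
Here k_r−k_1 = 1.593 d⁻¹ and 1 − D₀(k_r−k_1)/(k_1 L₀) = 1 − 0.515×1.593/(0.277×6.01) = 0.5072, so
t_c = ln(6.751 × 0.5072) / 1.593 = 1.231 / 1.593 = 0.7726 d.
L(t_c) = L₀ e^(−k_1 t_c) = 6.01 × 0.8073 = 4.852 mg/L, and at the critical point k_r D_c = k_1 L, so D_c = (0.277/1.87) × 4.852 = 0.7187 mg/L.

t_c ≈ 0.773 d; D_c ≈ 0.719 mg/L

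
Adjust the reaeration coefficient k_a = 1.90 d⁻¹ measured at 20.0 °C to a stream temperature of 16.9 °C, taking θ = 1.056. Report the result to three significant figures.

k_a(T₂) = k_a(T₁) · θ^(T₂−T₁) = 1.90 × 1.056^(16.9−20.0)
= 1.90 × 1.056^-3.10 = 1.90 × 0.8446 = 1.605 d⁻¹.

k_a ≈ 1.60 d⁻¹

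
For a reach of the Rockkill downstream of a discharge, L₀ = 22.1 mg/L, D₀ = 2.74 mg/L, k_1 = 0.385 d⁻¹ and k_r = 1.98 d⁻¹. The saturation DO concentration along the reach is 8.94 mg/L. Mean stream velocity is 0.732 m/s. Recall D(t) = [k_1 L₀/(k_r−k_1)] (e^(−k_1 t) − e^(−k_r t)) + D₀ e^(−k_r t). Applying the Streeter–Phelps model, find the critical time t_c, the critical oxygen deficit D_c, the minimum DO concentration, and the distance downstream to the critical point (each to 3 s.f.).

t_c ≈ 0.575 d; D_c ≈ 3.44 mg/L; min DO ≈ 5.50 mg/L; x_c ≈ 36.4 km

At the critical point dD/dt = 0, so k_1 L₀ e^(−k_1 t) = k_r D. Substituting D(t) from the Streeter–Phelps equation and solving for t gives
t_c = ln[(k_r/k_1)(1 − D₀(k_r−k_1)/(k_1 L₀))] / (k_r−k_1).
Here k_r−k_1 = 1.595 d⁻¹ and 1 − D₀(k_r−k_1)/(k_1 L₀) = 1 − 2.74×1.595/(0.385×22.1) = 0.4864, so
t_c = ln(5.143 × 0.4864) / 1.595 = 0.9168 / 1.595 = 0.5748 d.
L(t_c) = L₀ e^(−k_1 t_c) = 22.1 × 0.8015 = 17.71 mg/L, and at the critical point k_r D_c = k_1 L, so D_c = (0.385/1.98) × 17.71 = 3.444 mg/L.
Minimum DO = C_s − D_c = 8.94 − 3.444 = 5.496 mg/L.
x_c = v t_c = 0.732 m/s × 0.5748 d × 86400 s/d = 36350 m ≈ 36.4 km.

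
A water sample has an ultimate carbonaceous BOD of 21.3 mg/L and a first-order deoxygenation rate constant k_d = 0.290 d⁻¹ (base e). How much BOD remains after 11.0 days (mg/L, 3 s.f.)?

L_t = L₀ e^(−k_d t) = 21.3 × e^(−0.290×11.0) = 21.3 × 0.04117 = 0.8770 mg/L.

L ≈ 0.877 mg/L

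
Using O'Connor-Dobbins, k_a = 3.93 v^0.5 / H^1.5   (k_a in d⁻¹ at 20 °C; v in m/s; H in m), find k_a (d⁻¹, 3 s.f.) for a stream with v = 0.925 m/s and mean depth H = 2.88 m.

k_a ≈ 0.773 d⁻¹

k_a = 3.93 × 0.925^0.5 / 2.88^1.5 = 3.93 × 0.9618 / 4.888 = 0.7733 d⁻¹.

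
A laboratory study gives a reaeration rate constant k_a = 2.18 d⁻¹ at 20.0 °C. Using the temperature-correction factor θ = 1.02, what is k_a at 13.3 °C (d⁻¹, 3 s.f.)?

k_a ≈ 1.91 d⁻¹

k_a(T₂) = k_a(T₁) · θ^(T₂−T₁) = 2.18 × 1.02^(13.3−20.0)
= 2.18 × 1.02^-6.70 = 2.18 × 0.8757 = 1.909 d⁻¹.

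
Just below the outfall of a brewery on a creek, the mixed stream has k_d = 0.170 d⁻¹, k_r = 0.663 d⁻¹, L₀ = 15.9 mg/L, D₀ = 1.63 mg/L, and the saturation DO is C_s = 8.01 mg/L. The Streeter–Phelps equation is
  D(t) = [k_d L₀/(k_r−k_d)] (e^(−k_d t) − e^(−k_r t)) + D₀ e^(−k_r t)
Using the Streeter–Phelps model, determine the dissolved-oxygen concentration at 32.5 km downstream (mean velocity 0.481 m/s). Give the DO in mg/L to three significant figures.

DO ≈ 5.50 mg/L

Travel time t = x/v = 32.5 km / (0.481 m/s) = 32500 m / 0.481 m/s = 67570 s = 0.7820 d.
k_d L₀/(k_r−k_d) = 0.170×15.9/(0.663−0.170) = 2.703/0.4930 = 5.483 mg/L.
e^(−k_d t) = e^(−0.170×0.7820) = 0.8755; e^(−k_r t) = e^(−0.663×0.7820) = 0.5954.
D = 5.483 × (0.8755 − 0.5954) + 1.63 × 0.5954 = 1.536 + 0.9705 = 2.506 mg/L.
DO = C_s − D = 8.01 − 2.506 = 5.504 mg/L.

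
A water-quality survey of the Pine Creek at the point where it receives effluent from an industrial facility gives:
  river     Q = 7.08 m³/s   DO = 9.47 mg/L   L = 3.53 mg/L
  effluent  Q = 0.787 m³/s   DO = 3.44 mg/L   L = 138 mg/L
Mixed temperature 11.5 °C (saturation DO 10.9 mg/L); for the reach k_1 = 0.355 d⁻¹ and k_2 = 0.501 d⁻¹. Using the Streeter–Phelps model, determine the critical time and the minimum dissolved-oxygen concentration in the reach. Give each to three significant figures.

Mixed DO = (7.08×9.47 + 0.787×3.44)/(7.08+0.787) = 69.75/7.867 = 8.867 mg/L.
Mixed L₀ = (7.08×3.53 + 0.787×138)/(7.867) = 133.6/7.867 = 16.98 mg/L.
Initial deficit D₀ = C_s − DO₀ = 10.9 − 8.867 = 2.033 mg/L.
t_c = (1/0.1460) ln[(0.501/0.355)(1 − 2.033×0.1460/(0.355×16.98))] = 6.849 × ln(1.342) = 2.014 d.
D_c = (0.355/0.501) × 16.98 × e^(−0.355×2.014) = 0.7086 × 16.98 × 0.4893 = 5.887 mg/L.
Minimum DO = 10.9 − 5.887 = 5.013 mg/L.

t_c ≈ 2.01 d; minimum DO ≈ 5.01 mg/L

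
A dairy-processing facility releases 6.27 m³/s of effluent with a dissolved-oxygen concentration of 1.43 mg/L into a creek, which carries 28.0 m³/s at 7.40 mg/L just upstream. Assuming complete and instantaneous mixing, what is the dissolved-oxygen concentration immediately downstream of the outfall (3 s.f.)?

6.31 mg/L

Flow-weighted mixing: C = (Q_r C_r + Q_w C_w)/(Q_r + Q_w)
= (28.0×7.40 + 6.27×1.43)/(28.0 + 6.27) = 216.2/34.27 = 6.308 mg/L.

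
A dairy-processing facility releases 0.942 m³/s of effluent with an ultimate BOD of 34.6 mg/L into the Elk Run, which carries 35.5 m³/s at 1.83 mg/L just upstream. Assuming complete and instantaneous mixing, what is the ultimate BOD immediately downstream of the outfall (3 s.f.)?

Flow-weighted mixing: C = (Q_r C_r + Q_w C_w)/(Q_r + Q_w)
= (35.5×1.83 + 0.942×34.6)/(35.5 + 0.942) = 97.56/36.44 = 2.677 mg/L.

2.68 mg/L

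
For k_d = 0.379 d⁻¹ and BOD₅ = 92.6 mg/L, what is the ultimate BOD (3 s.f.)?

BOD₅ = L₀(1 − e^(−5k_d)) ⇒ L₀ = BOD₅ / (1 − e^(−5×0.379))
= 92.6 / (1 − 0.1503) = 92.6 / 0.8497 = 109.0 mg/L.

L₀ ≈ 109 mg/L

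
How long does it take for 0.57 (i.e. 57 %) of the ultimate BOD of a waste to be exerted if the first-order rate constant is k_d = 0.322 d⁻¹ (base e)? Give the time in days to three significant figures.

y/L₀ = 1 − e^(−k_d t) = 0.57 ⇒ e^(−k_d t) = 0.430
t = −ln(0.430) / 0.322 = 0.8440 / 0.322 = 2.621 d.

t ≈ 2.62 d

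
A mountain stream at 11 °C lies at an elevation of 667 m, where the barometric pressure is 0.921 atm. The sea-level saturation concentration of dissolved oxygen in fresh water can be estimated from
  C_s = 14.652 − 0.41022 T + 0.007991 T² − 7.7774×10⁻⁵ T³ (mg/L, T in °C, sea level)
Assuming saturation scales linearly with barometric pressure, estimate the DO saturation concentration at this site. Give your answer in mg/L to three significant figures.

At sea level: C_s = 14.652 − 0.41022×11 + 0.007991×11² − 7.7774×10⁻⁵×11³ = 11.00 mg/L.
Pressure correction: C_s' = 11.00 × 0.921 = 10.13 mg/L.

C_s ≈ 10.1 mg/L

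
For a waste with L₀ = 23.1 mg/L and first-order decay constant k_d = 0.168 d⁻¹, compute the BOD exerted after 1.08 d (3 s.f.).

y ≈ 3.83 mg/L

y_t = L₀(1 − e^(−k_d t)) = 23.1 × (1 − e^(−0.168×1.08))
= 23.1 × (1 − 0.8341) = 23.1 × 0.1659 = 3.833 mg/L.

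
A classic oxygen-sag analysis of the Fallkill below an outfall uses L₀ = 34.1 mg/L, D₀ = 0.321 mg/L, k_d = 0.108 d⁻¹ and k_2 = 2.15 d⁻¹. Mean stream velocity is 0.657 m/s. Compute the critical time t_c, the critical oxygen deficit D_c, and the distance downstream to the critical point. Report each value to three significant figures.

t_c = [1/(k_2−k_d)] ln[(k_2/k_d)(1 − D₀(k_2−k_d)/(k_d L₀))]
= [1/(2.15−0.108)] ln[(2.15/0.108)(1 − 0.321×2.042/(0.108×34.1))]
= (1/2.042) ln[19.91 × 0.8220] = 0.4897 × ln(16.36) = 0.4897 × 2.795 = 1.369 d.
D_c = (k_d/k_2) L₀ e^(−k_d t_c) = (0.108/2.15) × 34.1 × e^(−0.108×1.369) = 0.05023 × 34.1 × 0.8626 = 1.478 mg/L.
x_c = v t_c = 0.657 m/s × 1.369 d × 86400 s/d = 77700 m ≈ 77.7 km.

t_c ≈ 1.37 d; D_c ≈ 1.48 mg/L; x_c ≈ 77.7 km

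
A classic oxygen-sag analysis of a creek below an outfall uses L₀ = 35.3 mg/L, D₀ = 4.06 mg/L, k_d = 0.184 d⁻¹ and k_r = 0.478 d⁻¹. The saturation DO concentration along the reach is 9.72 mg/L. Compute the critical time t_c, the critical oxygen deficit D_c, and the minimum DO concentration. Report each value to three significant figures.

t_c = [1/(k_r−k_d)] ln[(k_r/k_d)(1 − D₀(k_r−k_d)/(k_d L₀))]
= [1/(0.478−0.184)] ln[(0.478/0.184)(1 − 4.06×0.2940/(0.184×35.3))]
= (1/0.2940) ln[2.598 × 0.8162] = 3.401 × ln(2.120) = 3.401 × 0.7516 = 2.557 d.
D_c = (k_d/k_r) L₀ e^(−k_d t_c) = (0.184/0.478) × 35.3 × e^(−0.184×2.557) = 0.3849 × 35.3 × 0.6248 = 8.489 mg/L.
Minimum DO = C_s − D_c = 9.72 − 8.489 = 1.231 mg/L.

t_c ≈ 2.56 d; D_c ≈ 8.49 mg/L; min DO ≈ 1.23 mg/L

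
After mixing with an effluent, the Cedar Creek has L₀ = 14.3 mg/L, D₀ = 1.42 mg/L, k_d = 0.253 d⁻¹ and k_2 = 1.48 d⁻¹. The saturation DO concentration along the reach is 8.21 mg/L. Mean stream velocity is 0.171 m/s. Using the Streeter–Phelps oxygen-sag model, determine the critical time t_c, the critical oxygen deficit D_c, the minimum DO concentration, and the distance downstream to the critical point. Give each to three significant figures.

t_c ≈ 0.904 d; D_c ≈ 1.94 mg/L; min DO ≈ 6.27 mg/L; x_c ≈ 13.4 km

With k_2/k_d = 5.850 and 1 − D₀(k_2−k_d)/(k_d L₀) = 0.5184,
t_c = ln(5.850 × 0.5184) / (1.48 − 0.253) = ln(3.033) / 1.227 = 1.109/1.227 = 0.9042 d.
D_c = (k_d/k_2) L₀ e^(−k_d t_c) = (0.253/1.48) × 14.3 × e^(−0.253×0.9042) = 0.1709 × 14.3 × 0.7955 = 1.945 mg/L.
Minimum DO = C_s − D_c = 8.21 − 1.945 = 6.265 mg/L.
x_c = v t_c = 0.171 m/s × 0.9042 d × 86400 s/d = 13360 m ≈ 13.4 km.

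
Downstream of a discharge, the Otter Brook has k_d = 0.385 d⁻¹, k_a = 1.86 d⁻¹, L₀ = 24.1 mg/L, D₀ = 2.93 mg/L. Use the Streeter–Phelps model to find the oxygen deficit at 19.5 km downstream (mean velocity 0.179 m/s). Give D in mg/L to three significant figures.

Travel time t = x/v = 19.5 km / (0.179 m/s) = 19500 m / 0.179 m/s = 108900 s = 1.261 d.
k_d L₀/(k_a−k_d) = 0.385×24.1/(1.86−0.385) = 9.279/1.475 = 6.291 mg/L.
e^(−k_d t) = e^(−0.385×1.261) = 0.6154; e^(−k_a t) = e^(−1.86×1.261) = 0.09583.
D = 6.291 × (0.6154 − 0.09583) + 2.93 × 0.09583 = 3.269 + 0.2808 = 3.549 mg/L.

D ≈ 3.55 mg/L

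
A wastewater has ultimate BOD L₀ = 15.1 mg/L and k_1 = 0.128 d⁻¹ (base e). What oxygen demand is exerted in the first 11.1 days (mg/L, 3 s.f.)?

y ≈ 11.5 mg/L

y_t = L₀(1 − e^(−k_1 t)) = 15.1 × (1 − e^(−0.128×11.1))
= 15.1 × (1 − 0.2415) = 15.1 × 0.7585 = 11.45 mg/L.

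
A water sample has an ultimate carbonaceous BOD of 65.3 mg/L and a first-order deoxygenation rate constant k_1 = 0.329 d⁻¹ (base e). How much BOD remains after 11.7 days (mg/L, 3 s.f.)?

L ≈ 1.39 mg/L

L_t = L₀ e^(−k_1 t) = 65.3 × e^(−0.329×11.7) = 65.3 × 0.02129 = 1.391 mg/L.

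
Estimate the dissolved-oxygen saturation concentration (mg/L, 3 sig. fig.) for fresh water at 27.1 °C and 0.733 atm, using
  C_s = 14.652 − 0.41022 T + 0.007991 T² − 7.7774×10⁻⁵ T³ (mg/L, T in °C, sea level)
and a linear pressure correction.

At sea level: C_s = 14.652 − 0.41022×27.1 + 0.007991×27.1² − 7.7774×10⁻⁵×27.1³ = 7.856 mg/L.
Pressure correction: C_s' = 7.856 × 0.733 = 5.758 mg/L.

C_s ≈ 5.76 mg/L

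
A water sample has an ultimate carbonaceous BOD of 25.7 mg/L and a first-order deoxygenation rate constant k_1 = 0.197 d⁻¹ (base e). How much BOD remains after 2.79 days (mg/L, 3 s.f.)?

L_t = L₀ e^(−k_1 t) = 25.7 × e^(−0.197×2.79) = 25.7 × 0.5772 = 14.83 mg/L.

L ≈ 14.8 mg/L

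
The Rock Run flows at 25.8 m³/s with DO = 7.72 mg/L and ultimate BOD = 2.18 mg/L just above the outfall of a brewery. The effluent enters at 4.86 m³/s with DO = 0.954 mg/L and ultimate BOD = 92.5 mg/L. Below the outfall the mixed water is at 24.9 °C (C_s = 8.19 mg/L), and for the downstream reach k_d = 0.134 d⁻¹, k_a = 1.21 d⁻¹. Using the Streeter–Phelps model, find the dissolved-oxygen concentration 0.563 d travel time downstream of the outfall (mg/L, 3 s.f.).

Mixed DO = (25.8×7.72 + 4.86×0.954)/(25.8+4.86) = 203.8/30.66 = 6.648 mg/L.
Mixed L₀ = (25.8×2.18 + 4.86×92.5)/(30.66) = 505.8/30.66 = 16.50 mg/L.
Initial deficit D₀ = C_s − DO₀ = 8.19 − 6.648 = 1.542 mg/L.
D(0.563) = [0.134×16.50/(1.21−0.134)](e^(−0.134×0.563) − e^(−1.21×0.563)) + 1.542 e^(−1.21×0.563)
= 2.054 × (0.9273 − 0.5060) + 1.542 × 0.5060 = 1.646 mg/L.
DO = 8.19 − 1.646 = 6.544 mg/L.

DO ≈ 6.54 mg/L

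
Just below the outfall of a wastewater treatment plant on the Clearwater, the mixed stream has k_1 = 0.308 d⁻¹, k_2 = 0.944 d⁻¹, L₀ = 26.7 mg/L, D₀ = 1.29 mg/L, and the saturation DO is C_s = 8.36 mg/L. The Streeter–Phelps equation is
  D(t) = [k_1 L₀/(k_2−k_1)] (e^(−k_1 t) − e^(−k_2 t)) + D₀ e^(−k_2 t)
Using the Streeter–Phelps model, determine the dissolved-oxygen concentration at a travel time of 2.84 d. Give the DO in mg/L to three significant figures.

k_1 L₀/(k_2−k_1) = 0.308×26.7/(0.944−0.308) = 8.224/0.6360 = 12.93 mg/L.
e^(−k_1 t) = e^(−0.308×2.840) = 0.4170; e^(−k_2 t) = e^(−0.944×2.840) = 0.06850.
D = 12.93 × (0.4170 − 0.06850) + 1.29 × 0.06850 = 4.506 + 0.08836 = 4.594 mg/L.
DO = C_s − D = 8.36 − 4.594 = 3.766 mg/L.

DO ≈ 3.77 mg/L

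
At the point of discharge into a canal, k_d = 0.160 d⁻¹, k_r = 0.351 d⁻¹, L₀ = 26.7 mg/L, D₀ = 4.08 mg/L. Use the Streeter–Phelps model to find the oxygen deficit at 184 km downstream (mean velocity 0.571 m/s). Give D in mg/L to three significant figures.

Travel time t = x/v = 184 km / (0.571 m/s) = 184000 m / 0.571 m/s = 322200 s = 3.730 d.
k_d L₀/(k_r−k_d) = 0.160×26.7/(0.351−0.160) = 4.272/0.1910 = 22.37 mg/L.
e^(−k_d t) = e^(−0.160×3.730) = 0.5506; e^(−k_r t) = e^(−0.351×3.730) = 0.2701.
D = 22.37 × (0.5506 − 0.2701) + 4.08 × 0.2701 = 6.275 + 1.102 = 7.377 mg/L.

D ≈ 7.38 mg/L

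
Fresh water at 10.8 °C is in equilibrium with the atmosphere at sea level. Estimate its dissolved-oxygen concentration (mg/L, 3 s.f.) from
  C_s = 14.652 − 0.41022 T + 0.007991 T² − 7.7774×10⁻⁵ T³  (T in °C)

C_s ≈ 11.1 mg/L

C_s = 14.652 − 0.41022×10.8 + 0.007991×10.8² − 7.7774×10⁻⁵×10.8³ = 11.06 mg/L.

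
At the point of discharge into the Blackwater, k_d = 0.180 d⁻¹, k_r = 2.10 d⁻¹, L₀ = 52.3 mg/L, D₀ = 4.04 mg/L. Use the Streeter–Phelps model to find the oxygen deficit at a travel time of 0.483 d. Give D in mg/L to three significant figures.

D ≈ 4.18 mg/L

k_d L₀/(k_r−k_d) = 0.180×52.3/(2.10−0.180) = 9.414/1.920 = 4.903 mg/L.
e^(−k_d t) = e^(−0.180×0.4830) = 0.9167; e^(−k_r t) = e^(−2.10×0.4830) = 0.3627.
D = 4.903 × (0.9167 − 0.3627) + 4.04 × 0.3627 = 2.717 + 1.465 = 4.182 mg/L.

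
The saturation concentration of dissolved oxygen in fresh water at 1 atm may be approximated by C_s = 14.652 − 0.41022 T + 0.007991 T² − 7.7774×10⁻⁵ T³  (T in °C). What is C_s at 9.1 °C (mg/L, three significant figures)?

C_s ≈ 11.5 mg/L

C_s = 14.652 − 0.41022×9.1 + 0.007991×9.1² − 7.7774×10⁻⁵×9.1³ = 11.52 mg/L.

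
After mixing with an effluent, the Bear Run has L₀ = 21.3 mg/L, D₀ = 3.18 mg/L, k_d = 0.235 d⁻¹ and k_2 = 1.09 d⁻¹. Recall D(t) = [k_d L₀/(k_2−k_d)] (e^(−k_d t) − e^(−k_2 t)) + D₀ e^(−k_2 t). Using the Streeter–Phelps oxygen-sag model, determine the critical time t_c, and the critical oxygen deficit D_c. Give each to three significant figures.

t_c ≈ 0.878 d; D_c ≈ 3.74 mg/L

With k_2/k_d = 4.638 and 1 − D₀(k_2−k_d)/(k_d L₀) = 0.4568,
t_c = ln(4.638 × 0.4568) / (1.09 − 0.235) = ln(2.119) / 0.8550 = 0.7509/0.8550 = 0.8782 d.
D_c = (k_d/k_2) L₀ e^(−k_d t_c) = (0.235/1.09) × 21.3 × e^(−0.235×0.8782) = 0.2156 × 21.3 × 0.8135 = 3.736 mg/L.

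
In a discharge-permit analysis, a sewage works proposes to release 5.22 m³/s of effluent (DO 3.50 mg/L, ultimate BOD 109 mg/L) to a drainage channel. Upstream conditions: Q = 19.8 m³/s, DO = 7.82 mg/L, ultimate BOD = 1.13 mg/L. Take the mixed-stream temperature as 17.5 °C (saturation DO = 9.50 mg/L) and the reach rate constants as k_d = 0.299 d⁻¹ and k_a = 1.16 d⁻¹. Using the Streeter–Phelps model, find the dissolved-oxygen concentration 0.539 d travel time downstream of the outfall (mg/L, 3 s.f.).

Mixed DO = (19.8×7.82 + 5.22×3.50)/(19.8+5.22) = 173.1/25.02 = 6.919 mg/L.
Mixed L₀ = (19.8×1.13 + 5.22×109)/(25.02) = 591.4/25.02 = 23.64 mg/L.
Initial deficit D₀ = C_s − DO₀ = 9.50 − 6.919 = 2.581 mg/L.
D(0.539) = [0.299×23.64/(1.16−0.299)](e^(−0.299×0.539) − e^(−1.16×0.539)) + 2.581 e^(−1.16×0.539)
= 8.208 × (0.8512 − 0.5351) + 2.581 × 0.5351 = 3.975 mg/L.
DO = 9.50 − 3.975 = 5.525 mg/L.

DO ≈ 5.52 mg/L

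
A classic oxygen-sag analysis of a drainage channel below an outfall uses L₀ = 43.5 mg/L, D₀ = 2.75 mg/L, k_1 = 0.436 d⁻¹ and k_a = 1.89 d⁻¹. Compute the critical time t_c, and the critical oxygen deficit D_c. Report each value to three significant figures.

t_c ≈ 0.846 d; D_c ≈ 6.94 mg/L

With k_a/k_1 = 4.335 and 1 − D₀(k_a−k_1)/(k_1 L₀) = 0.7892,
t_c = ln(4.335 × 0.7892) / (1.89 − 0.436) = ln(3.421) / 1.454 = 1.230/1.454 = 0.8459 d.
D_c = (k_1/k_a) L₀ e^(−k_1 t_c) = (0.436/1.89) × 43.5 × e^(−0.436×0.8459) = 0.2307 × 43.5 × 0.6916 = 6.940 mg/L.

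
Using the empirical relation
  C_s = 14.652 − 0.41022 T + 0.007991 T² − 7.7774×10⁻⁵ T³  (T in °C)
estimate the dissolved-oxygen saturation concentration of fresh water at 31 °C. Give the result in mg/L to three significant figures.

C_s ≈ 7.30 mg/L

C_s = 14.652 − 0.41022×31 + 0.007991×31² − 7.7774×10⁻⁵×31³ = 7.298 mg/L.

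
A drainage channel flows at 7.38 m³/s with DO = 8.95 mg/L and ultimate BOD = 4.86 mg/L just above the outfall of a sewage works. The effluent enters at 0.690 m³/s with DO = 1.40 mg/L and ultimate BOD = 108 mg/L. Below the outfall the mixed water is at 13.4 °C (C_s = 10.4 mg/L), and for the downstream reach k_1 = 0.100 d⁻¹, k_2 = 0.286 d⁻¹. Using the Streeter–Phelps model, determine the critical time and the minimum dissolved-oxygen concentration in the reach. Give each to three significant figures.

Mixed DO = (7.38×8.95 + 0.690×1.40)/(7.38+0.690) = 67.02/8.070 = 8.304 mg/L.
Mixed L₀ = (7.38×4.86 + 0.690×108)/(8.070) = 110.4/8.070 = 13.68 mg/L.
Initial deficit D₀ = C_s − DO₀ = 10.4 − 8.304 = 2.096 mg/L.
t_c = (1/0.1860) ln[(0.286/0.100)(1 − 2.096×0.1860/(0.100×13.68))] = 5.376 × ln(2.045) = 3.846 d.
D_c = (0.100/0.286) × 13.68 × e^(−0.100×3.846) = 0.3497 × 13.68 × 0.6807 = 3.256 mg/L.
Minimum DO = 10.4 − 3.256 = 7.144 mg/L.

t_c ≈ 3.85 d; minimum DO ≈ 7.14 mg/L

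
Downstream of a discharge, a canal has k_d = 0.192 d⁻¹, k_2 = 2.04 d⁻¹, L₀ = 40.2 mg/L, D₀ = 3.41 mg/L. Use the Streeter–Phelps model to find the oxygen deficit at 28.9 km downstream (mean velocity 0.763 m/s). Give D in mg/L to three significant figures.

D ≈ 3.53 mg/L

Travel time t = x/v = 28.9 km / (0.763 m/s) = 28900 m / 0.763 m/s = 37880 s = 0.4384 d.
k_d L₀/(k_2−k_d) = 0.192×40.2/(2.04−0.192) = 7.718/1.848 = 4.177 mg/L.
e^(−k_d t) = e^(−0.192×0.4384) = 0.9193; e^(−k_2 t) = e^(−2.04×0.4384) = 0.4089.
D = 4.177 × (0.9193 − 0.4089) + 3.41 × 0.4089 = 2.132 + 1.394 = 3.526 mg/L.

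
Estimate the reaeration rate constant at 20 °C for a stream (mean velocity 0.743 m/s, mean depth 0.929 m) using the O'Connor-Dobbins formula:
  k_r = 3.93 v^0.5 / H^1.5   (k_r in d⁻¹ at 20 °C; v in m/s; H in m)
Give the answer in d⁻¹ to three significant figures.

k_r ≈ 3.78 d⁻¹

k_r = 3.93 × 0.743^0.5 / 0.929^1.5 = 3.93 × 0.8620 / 0.8954 = 3.783 d⁻¹.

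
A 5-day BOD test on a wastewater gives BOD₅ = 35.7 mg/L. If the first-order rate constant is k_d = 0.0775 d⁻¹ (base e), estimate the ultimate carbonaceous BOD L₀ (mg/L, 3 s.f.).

L₀ ≈ 111 mg/L

BOD₅ = L₀(1 − e^(−5k_d)) ⇒ L₀ = BOD₅ / (1 − e^(−5×0.0775))
= 35.7 / (1 − 0.6788) = 35.7 / 0.3212 = 111.1 mg/L.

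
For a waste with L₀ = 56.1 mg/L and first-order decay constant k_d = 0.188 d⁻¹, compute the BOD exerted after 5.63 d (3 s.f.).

y ≈ 36.6 mg/L

y_t = L₀(1 − e^(−k_d t)) = 56.1 × (1 − e^(−0.188×5.63))
= 56.1 × (1 − 0.3470) = 56.1 × 0.6530 = 36.63 mg/L.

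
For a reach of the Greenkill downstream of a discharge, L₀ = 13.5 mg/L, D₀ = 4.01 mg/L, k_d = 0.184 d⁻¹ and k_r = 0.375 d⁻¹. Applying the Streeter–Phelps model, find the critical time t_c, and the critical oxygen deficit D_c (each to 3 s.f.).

t_c ≈ 1.80 d; D_c ≈ 4.76 mg/L

With k_r/k_d = 2.038 and 1 − D₀(k_r−k_d)/(k_d L₀) = 0.6917,
t_c = ln(2.038 × 0.6917) / (0.375 − 0.184) = ln(1.410) / 0.1910 = 0.3433/0.1910 = 1.798 d.
D_c = (k_d/k_r) L₀ e^(−k_d t_c) = (0.184/0.375) × 13.5 × e^(−0.184×1.798) = 0.4907 × 13.5 × 0.7184 = 4.759 mg/L.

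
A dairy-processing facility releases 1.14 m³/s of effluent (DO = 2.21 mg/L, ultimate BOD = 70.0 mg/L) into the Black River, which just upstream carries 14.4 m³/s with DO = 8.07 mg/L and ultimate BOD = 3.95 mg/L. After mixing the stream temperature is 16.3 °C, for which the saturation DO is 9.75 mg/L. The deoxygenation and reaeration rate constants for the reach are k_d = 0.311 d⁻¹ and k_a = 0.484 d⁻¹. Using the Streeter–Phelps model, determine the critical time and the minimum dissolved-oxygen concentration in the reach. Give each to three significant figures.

Mixed DO = (14.4×8.07 + 1.14×2.21)/(14.4+1.14) = 118.7/15.54 = 7.640 mg/L.
Mixed L₀ = (14.4×3.95 + 1.14×70.0)/(15.54) = 136.7/15.54 = 8.795 mg/L.
Initial deficit D₀ = C_s − DO₀ = 9.75 − 7.640 = 2.110 mg/L.
t_c = (1/0.1730) ln[(0.484/0.311)(1 − 2.110×0.1730/(0.311×8.795))] = 5.780 × ln(1.349) = 1.729 d.
D_c = (0.311/0.484) × 8.795 × e^(−0.311×1.729) = 0.6426 × 8.795 × 0.5841 = 3.301 mg/L.
Minimum DO = 9.75 − 3.301 = 6.449 mg/L.

t_c ≈ 1.73 d; minimum DO ≈ 6.45 mg/L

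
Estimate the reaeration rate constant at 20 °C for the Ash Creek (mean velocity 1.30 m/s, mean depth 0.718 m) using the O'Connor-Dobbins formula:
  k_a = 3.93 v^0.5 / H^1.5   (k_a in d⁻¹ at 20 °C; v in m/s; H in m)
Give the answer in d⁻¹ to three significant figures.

k_a ≈ 7.37 d⁻¹

k_a = 3.93 × 1.30^0.5 / 0.718^1.5 = 3.93 × 1.140 / 0.6084 = 7.365 d⁻¹.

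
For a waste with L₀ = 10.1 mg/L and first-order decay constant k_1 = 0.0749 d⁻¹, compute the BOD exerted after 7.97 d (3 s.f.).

y_t = L₀(1 − e^(−k_1 t)) = 10.1 × (1 − e^(−0.0749×7.97))
= 10.1 × (1 − 0.5505) = 10.1 × 0.4495 = 4.540 mg/L.

y ≈ 4.54 mg/L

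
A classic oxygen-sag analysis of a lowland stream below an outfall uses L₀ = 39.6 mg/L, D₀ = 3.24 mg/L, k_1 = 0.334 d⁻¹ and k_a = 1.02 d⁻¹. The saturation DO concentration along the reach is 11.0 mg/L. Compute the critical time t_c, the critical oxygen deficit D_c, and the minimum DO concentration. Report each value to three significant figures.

At the critical point dD/dt = 0, so k_1 L₀ e^(−k_1 t) = k_a D. Substituting D(t) from the Streeter–Phelps equation and solving for t gives
t_c = ln[(k_a/k_1)(1 − D₀(k_a−k_1)/(k_1 L₀))] / (k_a−k_1).
Here k_a−k_1 = 0.6860 d⁻¹ and 1 − D₀(k_a−k_1)/(k_1 L₀) = 1 − 3.24×0.6860/(0.334×39.6) = 0.8320, so
t_c = ln(3.054 × 0.8320) / 0.6860 = 0.9324 / 0.6860 = 1.359 d.
D_c = (k_1/k_a) L₀ e^(−k_1 t_c) = (0.334/1.02) × 39.6 × e^(−0.334×1.359) = 0.3275 × 39.6 × 0.6351 = 8.235 mg/L.
Minimum DO = C_s − D_c = 11.0 − 8.235 = 2.765 mg/L.

t_c ≈ 1.36 d; D_c ≈ 8.24 mg/L; min DO ≈ 2.76 mg/L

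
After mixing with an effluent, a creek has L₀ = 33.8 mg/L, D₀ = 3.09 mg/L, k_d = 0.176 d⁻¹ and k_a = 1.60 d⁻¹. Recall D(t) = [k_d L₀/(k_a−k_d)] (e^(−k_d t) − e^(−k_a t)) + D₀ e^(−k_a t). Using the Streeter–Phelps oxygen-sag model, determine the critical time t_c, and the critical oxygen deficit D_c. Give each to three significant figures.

t_c = [1/(k_a−k_d)] ln[(k_a/k_d)(1 − D₀(k_a−k_d)/(k_d L₀))]
= [1/(1.60−0.176)] ln[(1.60/0.176)(1 − 3.09×1.424/(0.176×33.8))]
= (1/1.424) ln[9.091 × 0.2603] = 0.7022 × ln(2.367) = 0.7022 × 0.8615 = 0.6050 d.
D_c = (k_d/k_a) L₀ e^(−k_d t_c) = (0.176/1.60) × 33.8 × e^(−0.176×0.6050) = 0.1100 × 33.8 × 0.8990 = 3.342 mg/L.

t_c ≈ 0.605 d; D_c ≈ 3.34 mg/L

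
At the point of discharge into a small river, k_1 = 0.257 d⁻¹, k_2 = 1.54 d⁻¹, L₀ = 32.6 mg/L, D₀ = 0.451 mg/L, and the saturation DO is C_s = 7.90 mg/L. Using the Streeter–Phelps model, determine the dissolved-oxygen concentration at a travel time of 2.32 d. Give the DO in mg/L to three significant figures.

k_1 L₀/(k_2−k_1) = 0.257×32.6/(1.54−0.257) = 8.378/1.283 = 6.530 mg/L.
e^(−k_1 t) = e^(−0.257×2.320) = 0.5509; e^(−k_2 t) = e^(−1.54×2.320) = 0.02808.
D = 6.530 × (0.5509 − 0.02808) + 0.451 × 0.02808 = 3.414 + 0.01266 = 3.427 mg/L.
DO = C_s − D = 7.90 − 3.427 = 4.473 mg/L.

DO ≈ 4.47 mg/L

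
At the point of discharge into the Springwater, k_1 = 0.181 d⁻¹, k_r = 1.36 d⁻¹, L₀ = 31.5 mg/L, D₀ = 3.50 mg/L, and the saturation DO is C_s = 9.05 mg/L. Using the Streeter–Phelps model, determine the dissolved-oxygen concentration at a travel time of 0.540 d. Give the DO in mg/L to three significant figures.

DO ≈ 5.31 mg/L

k_1 L₀/(k_r−k_1) = 0.181×31.5/(1.36−0.181) = 5.702/1.179 = 4.836 mg/L.
e^(−k_1 t) = e^(−0.181×0.5400) = 0.9069; e^(−k_r t) = e^(−1.36×0.5400) = 0.4798.
D = 4.836 × (0.9069 − 0.4798) + 3.50 × 0.4798 = 2.065 + 1.679 = 3.745 mg/L.
DO = C_s − D = 9.05 − 3.745 = 5.305 mg/L.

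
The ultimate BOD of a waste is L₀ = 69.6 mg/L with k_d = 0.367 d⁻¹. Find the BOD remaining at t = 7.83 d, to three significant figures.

L ≈ 3.93 mg/L

L_t = L₀ e^(−k_d t) = 69.6 × e^(−0.367×7.83) = 69.6 × 0.05649 = 3.932 mg/L.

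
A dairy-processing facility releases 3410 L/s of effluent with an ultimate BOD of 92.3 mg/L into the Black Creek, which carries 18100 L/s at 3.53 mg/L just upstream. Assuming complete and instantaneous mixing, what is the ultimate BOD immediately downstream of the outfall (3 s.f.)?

17.6 mg/L

Flow-weighted mixing: C = (Q_r C_r + Q_w C_w)/(Q_r + Q_w)
= (18100×3.53 + 3410×92.3)/(18100 + 3410) = 378600/21510 = 17.60 mg/L.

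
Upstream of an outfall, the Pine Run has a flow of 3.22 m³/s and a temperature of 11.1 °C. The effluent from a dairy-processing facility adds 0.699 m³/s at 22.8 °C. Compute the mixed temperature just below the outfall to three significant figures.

Flow-weighted mixing: C = (Q_r C_r + Q_w C_w)/(Q_r + Q_w)
= (3.22×11.1 + 0.699×22.8)/(3.22 + 0.699) = 51.68/3.919 = 13.19 °C.

13.2 °C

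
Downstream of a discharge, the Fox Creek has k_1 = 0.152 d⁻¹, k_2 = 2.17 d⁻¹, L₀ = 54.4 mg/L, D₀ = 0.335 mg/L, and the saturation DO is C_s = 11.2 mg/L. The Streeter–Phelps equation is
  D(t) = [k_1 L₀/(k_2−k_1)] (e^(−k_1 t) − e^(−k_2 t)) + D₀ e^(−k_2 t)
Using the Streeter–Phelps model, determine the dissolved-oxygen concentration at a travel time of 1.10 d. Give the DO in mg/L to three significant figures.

DO ≈ 8.08 mg/L

k_1 L₀/(k_2−k_1) = 0.152×54.4/(2.17−0.152) = 8.269/2.018 = 4.098 mg/L.
e^(−k_1 t) = e^(−0.152×1.100) = 0.8460; e^(−k_2 t) = e^(−2.17×1.100) = 0.09190.
D = 4.098 × (0.8460 − 0.09190) + 0.335 × 0.09190 = 3.090 + 0.03079 = 3.121 mg/L.
DO = C_s − D = 11.2 − 3.121 = 8.079 mg/L.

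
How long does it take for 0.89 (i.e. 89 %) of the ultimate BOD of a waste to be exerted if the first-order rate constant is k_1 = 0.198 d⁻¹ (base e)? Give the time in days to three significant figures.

y/L₀ = 1 − e^(−k_1 t) = 0.89 ⇒ e^(−k_1 t) = 0.110
t = −ln(0.110) / 0.198 = 2.207 / 0.198 = 11.15 d.

t ≈ 11.1 d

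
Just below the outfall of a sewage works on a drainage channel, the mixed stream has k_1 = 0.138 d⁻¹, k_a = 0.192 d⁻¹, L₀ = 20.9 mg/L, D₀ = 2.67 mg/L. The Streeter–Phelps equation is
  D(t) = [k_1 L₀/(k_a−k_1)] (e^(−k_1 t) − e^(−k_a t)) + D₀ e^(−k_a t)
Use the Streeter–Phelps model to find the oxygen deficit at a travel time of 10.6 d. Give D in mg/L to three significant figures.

k_1 L₀/(k_a−k_1) = 0.138×20.9/(0.192−0.138) = 2.884/0.05400 = 53.41 mg/L.
e^(−k_1 t) = e^(−0.138×10.60) = 0.2316; e^(−k_a t) = e^(−0.192×10.60) = 0.1307.
D = 53.41 × (0.2316 − 0.1307) + 2.67 × 0.1307 = 5.391 + 0.3488 = 5.740 mg/L.

D ≈ 5.74 mg/L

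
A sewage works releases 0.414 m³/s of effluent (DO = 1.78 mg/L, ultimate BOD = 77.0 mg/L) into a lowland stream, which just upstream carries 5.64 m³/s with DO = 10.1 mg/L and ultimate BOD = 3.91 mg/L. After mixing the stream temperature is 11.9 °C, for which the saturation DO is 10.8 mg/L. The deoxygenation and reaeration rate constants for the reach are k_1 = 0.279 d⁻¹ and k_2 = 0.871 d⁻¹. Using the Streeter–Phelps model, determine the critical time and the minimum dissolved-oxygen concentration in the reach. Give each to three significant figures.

t_c ≈ 1.32 d; minimum DO ≈ 8.82 mg/L

Mixed DO = (5.64×10.1 + 0.414×1.78)/(5.64+0.414) = 57.70/6.054 = 9.531 mg/L.
Mixed L₀ = (5.64×3.91 + 0.414×77.0)/(6.054) = 53.93/6.054 = 8.908 mg/L.
Initial deficit D₀ = C_s − DO₀ = 10.8 − 9.531 = 1.269 mg/L.
t_c = (1/0.5920) ln[(0.871/0.279)(1 − 1.269×0.5920/(0.279×8.908))] = 1.689 × ln(2.178) = 1.315 d.
D_c = (0.279/0.871) × 8.908 × e^(−0.279×1.315) = 0.3203 × 8.908 × 0.6929 = 1.977 mg/L.
Minimum DO = 10.8 − 1.977 = 8.823 mg/L.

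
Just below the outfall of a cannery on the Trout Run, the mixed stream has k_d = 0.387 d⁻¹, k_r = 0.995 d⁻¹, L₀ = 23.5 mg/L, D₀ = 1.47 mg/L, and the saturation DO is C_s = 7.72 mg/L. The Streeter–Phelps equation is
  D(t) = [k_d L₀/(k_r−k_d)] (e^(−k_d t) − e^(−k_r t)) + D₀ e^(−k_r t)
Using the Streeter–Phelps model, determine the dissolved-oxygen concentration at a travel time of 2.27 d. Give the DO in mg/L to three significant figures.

k_d L₀/(k_r−k_d) = 0.387×23.5/(0.995−0.387) = 9.095/0.6080 = 14.96 mg/L.
e^(−k_d t) = e^(−0.387×2.270) = 0.4154; e^(−k_r t) = e^(−0.995×2.270) = 0.1045.
D = 14.96 × (0.4154 − 0.1045) + 1.47 × 0.1045 = 4.651 + 0.1536 = 4.804 mg/L.
DO = C_s − D = 7.72 − 4.804 = 2.916 mg/L.

DO ≈ 2.92 mg/L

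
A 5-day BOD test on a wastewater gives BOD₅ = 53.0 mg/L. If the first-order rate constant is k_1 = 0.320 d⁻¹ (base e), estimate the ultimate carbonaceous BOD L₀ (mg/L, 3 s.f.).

L₀ ≈ 66.4 mg/L

BOD₅ = L₀(1 − e^(−5k_1)) ⇒ L₀ = BOD₅ / (1 − e^(−5×0.320))
= 53.0 / (1 − 0.2019) = 53.0 / 0.7981 = 66.41 mg/L.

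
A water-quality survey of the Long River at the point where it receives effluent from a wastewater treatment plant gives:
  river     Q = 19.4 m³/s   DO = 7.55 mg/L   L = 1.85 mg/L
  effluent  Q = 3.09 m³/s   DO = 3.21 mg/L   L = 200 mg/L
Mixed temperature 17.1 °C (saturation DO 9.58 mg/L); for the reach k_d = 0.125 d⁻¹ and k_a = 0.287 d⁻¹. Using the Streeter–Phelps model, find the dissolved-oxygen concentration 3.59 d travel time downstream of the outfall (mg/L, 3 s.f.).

DO ≈ 2.33 mg/L

Mixed DO = (19.4×7.55 + 3.09×3.21)/(19.4+3.09) = 156.4/22.49 = 6.954 mg/L.
Mixed L₀ = (19.4×1.85 + 3.09×200)/(22.49) = 653.9/22.49 = 29.07 mg/L.
Initial deficit D₀ = C_s − DO₀ = 9.58 − 6.954 = 2.626 mg/L.
D(3.59) = [0.125×29.07/(0.287−0.125)](e^(−0.125×3.59) − e^(−0.287×3.59)) + 2.626 e^(−0.287×3.59)
= 22.43 × (0.6384 − 0.3569) + 2.626 × 0.3569 = 7.253 mg/L.
DO = 9.58 − 7.253 = 2.327 mg/L.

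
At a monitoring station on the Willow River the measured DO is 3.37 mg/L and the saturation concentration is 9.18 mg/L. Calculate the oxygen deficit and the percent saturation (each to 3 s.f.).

D = C_s − C = 9.18 − 3.37 = 5.81 mg/L.
% saturation = 3.37/9.18 × 100 = 36.7 %.

D ≈ 5.81 mg/L; 36.7 % saturation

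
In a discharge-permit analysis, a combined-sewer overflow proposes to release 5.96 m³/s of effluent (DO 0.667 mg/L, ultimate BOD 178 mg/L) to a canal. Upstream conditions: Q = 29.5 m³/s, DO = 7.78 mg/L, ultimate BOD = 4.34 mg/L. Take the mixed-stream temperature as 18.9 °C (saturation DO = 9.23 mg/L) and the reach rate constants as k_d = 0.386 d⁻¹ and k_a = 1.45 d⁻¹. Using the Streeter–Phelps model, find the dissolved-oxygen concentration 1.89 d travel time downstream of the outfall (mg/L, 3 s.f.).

DO ≈ 3.98 mg/L

Mixed DO = (29.5×7.78 + 5.96×0.667)/(29.5+5.96) = 233.5/35.46 = 6.584 mg/L.
Mixed L₀ = (29.5×4.34 + 5.96×178)/(35.46) = 1189/35.46 = 33.53 mg/L.
Initial deficit D₀ = C_s − DO₀ = 9.23 − 6.584 = 2.646 mg/L.
D(1.89) = [0.386×33.53/(1.45−0.386)](e^(−0.386×1.89) − e^(−1.45×1.89)) + 2.646 e^(−1.45×1.89)
= 12.16 × (0.4821 − 0.06454) + 2.646 × 0.06454 = 5.250 mg/L.
DO = 9.23 − 5.250 = 3.980 mg/L.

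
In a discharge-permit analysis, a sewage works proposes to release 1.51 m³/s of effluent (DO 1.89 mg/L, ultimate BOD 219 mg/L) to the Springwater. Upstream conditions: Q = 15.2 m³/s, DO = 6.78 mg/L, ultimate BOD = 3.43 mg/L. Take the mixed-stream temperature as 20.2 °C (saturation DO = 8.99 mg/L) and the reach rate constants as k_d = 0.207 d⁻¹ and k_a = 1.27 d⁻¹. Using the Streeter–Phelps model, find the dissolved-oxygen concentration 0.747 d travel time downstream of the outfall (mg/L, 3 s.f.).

DO ≈ 5.87 mg/L

Mixed DO = (15.2×6.78 + 1.51×1.89)/(15.2+1.51) = 105.9/16.71 = 6.338 mg/L.
Mixed L₀ = (15.2×3.43 + 1.51×219)/(16.71) = 382.8/16.71 = 22.91 mg/L.
Initial deficit D₀ = C_s − DO₀ = 8.99 − 6.338 = 2.652 mg/L.
D(0.747) = [0.207×22.91/(1.27−0.207)](e^(−0.207×0.747) − e^(−1.27×0.747)) + 2.652 e^(−1.27×0.747)
= 4.461 × (0.8567 − 0.3872) + 2.652 × 0.3872 = 3.121 mg/L.
DO = 8.99 − 3.121 = 5.869 mg/L.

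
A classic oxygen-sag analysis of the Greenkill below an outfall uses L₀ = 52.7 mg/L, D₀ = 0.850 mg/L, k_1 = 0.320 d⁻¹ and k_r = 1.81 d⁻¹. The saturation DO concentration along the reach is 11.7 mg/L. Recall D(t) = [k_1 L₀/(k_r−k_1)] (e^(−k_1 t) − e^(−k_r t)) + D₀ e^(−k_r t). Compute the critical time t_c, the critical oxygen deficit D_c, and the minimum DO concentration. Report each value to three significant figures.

t_c = [1/(k_r−k_1)] ln[(k_r/k_1)(1 − D₀(k_r−k_1)/(k_1 L₀))]
= [1/(1.81−0.320)] ln[(1.81/0.320)(1 − 0.850×1.490/(0.320×52.7))]
= (1/1.490) ln[5.656 × 0.9249] = 0.6711 × ln(5.231) = 0.6711 × 1.655 = 1.111 d.
L(t_c) = L₀ e^(−k_1 t_c) = 52.7 × 0.7009 = 36.94 mg/L, and at the critical point k_r D_c = k_1 L, so D_c = (0.320/1.81) × 36.94 = 6.531 mg/L.
Minimum DO = C_s − D_c = 11.7 − 6.531 = 5.169 mg/L.

t_c ≈ 1.11 d; D_c ≈ 6.53 mg/L; min DO ≈ 5.17 mg/L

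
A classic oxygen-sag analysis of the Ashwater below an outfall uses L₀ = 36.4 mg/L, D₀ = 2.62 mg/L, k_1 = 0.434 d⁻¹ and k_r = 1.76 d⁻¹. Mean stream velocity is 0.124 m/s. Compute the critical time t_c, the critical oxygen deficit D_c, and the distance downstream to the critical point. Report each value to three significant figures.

t_c ≈ 0.869 d; D_c ≈ 6.16 mg/L; x_c ≈ 9.31 km

With k_r/k_1 = 4.055 and 1 − D₀(k_r−k_1)/(k_1 L₀) = 0.7801,
t_c = ln(4.055 × 0.7801) / (1.76 − 0.434) = ln(3.163) / 1.326 = 1.152/1.326 = 0.8685 d.
D_c = (k_1/k_r) L₀ e^(−k_1 t_c) = (0.434/1.76) × 36.4 × e^(−0.434×0.8685) = 0.2466 × 36.4 × 0.6860 = 6.157 mg/L.
x_c = v t_c = 0.124 m/s × 0.8685 d × 86400 s/d = 9305 m ≈ 9.31 km.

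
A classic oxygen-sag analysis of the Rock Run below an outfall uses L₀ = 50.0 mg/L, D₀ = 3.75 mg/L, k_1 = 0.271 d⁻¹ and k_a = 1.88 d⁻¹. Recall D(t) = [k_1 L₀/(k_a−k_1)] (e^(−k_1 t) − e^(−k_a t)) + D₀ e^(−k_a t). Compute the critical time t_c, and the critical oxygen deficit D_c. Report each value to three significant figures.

t_c ≈ 0.838 d; D_c ≈ 5.74 mg/L

With k_a/k_1 = 6.937 and 1 − D₀(k_a−k_1)/(k_1 L₀) = 0.5547,
t_c = ln(6.937 × 0.5547) / (1.88 − 0.271) = ln(3.848) / 1.609 = 1.348/1.609 = 0.8375 d.
L(t_c) = L₀ e^(−k_1 t_c) = 50.0 × 0.7969 = 39.85 mg/L, and at the critical point k_a D_c = k_1 L, so D_c = (0.271/1.88) × 39.85 = 5.744 mg/L.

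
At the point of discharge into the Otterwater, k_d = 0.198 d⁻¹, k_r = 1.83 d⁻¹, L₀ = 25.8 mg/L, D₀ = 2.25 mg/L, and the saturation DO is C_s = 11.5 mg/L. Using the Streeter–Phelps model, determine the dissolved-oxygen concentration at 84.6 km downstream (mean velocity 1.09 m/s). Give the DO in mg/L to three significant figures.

Travel time t = x/v = 84.6 km / (1.09 m/s) = 84600 m / 1.09 m/s = 77610 s = 0.8983 d.
k_d L₀/(k_r−k_d) = 0.198×25.8/(1.83−0.198) = 5.108/1.632 = 3.130 mg/L.
e^(−k_d t) = e^(−0.198×0.8983) = 0.8371; e^(−k_r t) = e^(−1.83×0.8983) = 0.1932.
D = 3.130 × (0.8371 − 0.1932) + 2.25 × 0.1932 = 2.015 + 0.4347 = 2.450 mg/L.
DO = C_s − D = 11.5 − 2.450 = 9.050 mg/L.

DO ≈ 9.05 mg/L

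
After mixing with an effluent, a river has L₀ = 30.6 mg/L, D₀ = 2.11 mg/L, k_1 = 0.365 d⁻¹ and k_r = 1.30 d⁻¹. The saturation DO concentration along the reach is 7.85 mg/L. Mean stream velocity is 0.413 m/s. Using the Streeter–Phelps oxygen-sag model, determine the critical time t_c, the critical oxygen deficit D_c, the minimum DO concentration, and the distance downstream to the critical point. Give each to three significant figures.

t_c ≈ 1.15 d; D_c ≈ 5.65 mg/L; min DO ≈ 2.20 mg/L; x_c ≈ 41.1 km

t_c = [1/(k_r−k_1)] ln[(k_r/k_1)(1 − D₀(k_r−k_1)/(k_1 L₀))]
= [1/(1.30−0.365)] ln[(1.30/0.365)(1 − 2.11×0.9350/(0.365×30.6))]
= (1/0.9350) ln[3.562 × 0.8234] = 1.070 × ln(2.933) = 1.070 × 1.076 = 1.151 d.
D_c = (k_1/k_r) L₀ e^(−k_1 t_c) = (0.365/1.30) × 30.6 × e^(−0.365×1.151) = 0.2808 × 30.6 × 0.6571 = 5.645 mg/L.
Minimum DO = C_s − D_c = 7.85 − 5.645 = 2.205 mg/L.
x_c = v t_c = 0.413 m/s × 1.151 d × 86400 s/d = 41060 m ≈ 41.1 km.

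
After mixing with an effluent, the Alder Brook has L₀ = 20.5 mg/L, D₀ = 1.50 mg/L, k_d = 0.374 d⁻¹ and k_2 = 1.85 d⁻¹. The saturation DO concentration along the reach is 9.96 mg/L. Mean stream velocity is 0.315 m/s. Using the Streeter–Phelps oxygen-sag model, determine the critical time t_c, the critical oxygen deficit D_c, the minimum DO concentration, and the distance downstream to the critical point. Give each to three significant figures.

t_c ≈ 0.852 d; D_c ≈ 3.01 mg/L; min DO ≈ 6.95 mg/L; x_c ≈ 23.2 km

t_c = [1/(k_2−k_d)] ln[(k_2/k_d)(1 − D₀(k_2−k_d)/(k_d L₀))]
= [1/(1.85−0.374)] ln[(1.85/0.374)(1 − 1.50×1.476/(0.374×20.5))]
= (1/1.476) ln[4.947 × 0.7112] = 0.6775 × ln(3.518) = 0.6775 × 1.258 = 0.8523 d.
D_c = (k_d/k_2) L₀ e^(−k_d t_c) = (0.374/1.85) × 20.5 × e^(−0.374×0.8523) = 0.2022 × 20.5 × 0.7271 = 3.013 mg/L.
Minimum DO = C_s − D_c = 9.96 − 3.013 = 6.947 mg/L.
x_c = v t_c = 0.315 m/s × 0.8523 d × 86400 s/d = 23190 m ≈ 23.2 km.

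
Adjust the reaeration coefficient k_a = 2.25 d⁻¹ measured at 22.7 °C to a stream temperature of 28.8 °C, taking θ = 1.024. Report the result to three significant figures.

k_a ≈ 2.60 d⁻¹

k_a(T₂) = k_a(T₁) · θ^(T₂−T₁) = 2.25 × 1.024^(28.8−22.7)
= 2.25 × 1.024^6.10 = 2.25 × 1.156 = 2.600 d⁻¹.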